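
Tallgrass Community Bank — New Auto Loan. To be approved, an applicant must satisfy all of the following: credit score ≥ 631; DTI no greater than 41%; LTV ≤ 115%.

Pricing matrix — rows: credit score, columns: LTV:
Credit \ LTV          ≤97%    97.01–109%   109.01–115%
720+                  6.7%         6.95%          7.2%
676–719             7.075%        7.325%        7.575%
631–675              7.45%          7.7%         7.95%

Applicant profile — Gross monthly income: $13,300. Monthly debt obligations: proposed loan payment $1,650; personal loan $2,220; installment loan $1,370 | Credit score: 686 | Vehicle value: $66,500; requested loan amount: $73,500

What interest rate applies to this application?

Credit score 686 ≥ 631; Total monthly debts = (1,650 + 2,220 + 1,370) = 5,240. DTI = 5,240/13,300 = 39.4% ≤ 41%
LTV: 73,500 ÷ 66,500 = 110.5%, within 115% cap
Score 686 is in the 676–719 band; LTV 110.5% is in the 109.01–115% band → 7.575%.

7.575%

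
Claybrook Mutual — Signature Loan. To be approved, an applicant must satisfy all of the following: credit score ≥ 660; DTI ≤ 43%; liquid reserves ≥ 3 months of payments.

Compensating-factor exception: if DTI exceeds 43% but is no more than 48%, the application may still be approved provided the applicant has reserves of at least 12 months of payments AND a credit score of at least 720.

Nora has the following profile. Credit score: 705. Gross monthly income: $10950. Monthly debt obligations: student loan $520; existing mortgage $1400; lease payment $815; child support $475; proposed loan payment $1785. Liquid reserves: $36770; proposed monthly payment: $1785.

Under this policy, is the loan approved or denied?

Credit score 705 ≥ 660 (meets base)
Total debts = (520 + 1,400 + 815 + 475 + 1,785) = 4,995. DTI: 4,995 ÷ 10,950 = 45.6%, over the 43% base limit.
Reserves = 36,770/1,785 = 20.6 months ≥ 3
DTI 45.6% is within the 43%–48% exception band; checking compensating factors.
Reserves 20.6 ≥ 12 months; credit score 705 < 720.
Override conditions not both satisfied; exception does not apply.

Denied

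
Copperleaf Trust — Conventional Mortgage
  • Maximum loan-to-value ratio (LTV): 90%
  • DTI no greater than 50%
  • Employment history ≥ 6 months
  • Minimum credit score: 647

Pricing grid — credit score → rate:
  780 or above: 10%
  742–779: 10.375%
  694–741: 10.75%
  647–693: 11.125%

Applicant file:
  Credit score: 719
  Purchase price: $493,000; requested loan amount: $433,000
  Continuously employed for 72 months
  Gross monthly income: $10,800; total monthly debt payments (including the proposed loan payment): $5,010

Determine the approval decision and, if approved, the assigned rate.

Credit score 719 ≥ 647 (meets minimum)
DTI = 5,010/10,800 = 46.4% ≤ 50%
Employment 72 ≥ 6 months
Loan-to-value = 433,000/493,000 = 87.8% — pass (90% max)
All requirements met. Score 719 falls in the 694–741 tier → 10.75%.

Approved at 10.75%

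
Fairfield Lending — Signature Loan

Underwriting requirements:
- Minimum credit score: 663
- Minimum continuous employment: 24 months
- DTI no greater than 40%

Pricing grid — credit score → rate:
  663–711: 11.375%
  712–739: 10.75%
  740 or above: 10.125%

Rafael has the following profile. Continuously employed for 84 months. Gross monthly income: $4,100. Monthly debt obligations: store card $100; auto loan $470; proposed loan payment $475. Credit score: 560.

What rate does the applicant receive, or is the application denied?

Denied

Credit score 560 < 663 (below minimum)
Total monthly debts = (100 + 470 + 475) = 1,045. Debt-to-income = 1,045/4,100 = 25.5% — meets 40% limit
Employment 84 ≥ 24 months
Not all requirements met → denied.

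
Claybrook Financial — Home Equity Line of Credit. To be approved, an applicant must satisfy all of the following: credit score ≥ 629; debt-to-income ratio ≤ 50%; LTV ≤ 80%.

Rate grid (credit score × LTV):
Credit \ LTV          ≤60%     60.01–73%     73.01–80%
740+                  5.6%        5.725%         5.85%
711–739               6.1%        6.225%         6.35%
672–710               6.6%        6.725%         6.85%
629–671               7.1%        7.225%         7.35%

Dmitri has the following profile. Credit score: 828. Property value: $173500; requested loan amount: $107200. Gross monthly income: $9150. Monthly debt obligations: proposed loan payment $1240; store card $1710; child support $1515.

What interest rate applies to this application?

5.725%

Credit score 828 ≥ 629; Total monthly debts = (1,240 + 1,710 + 1,515) = 4,465. DTI: 4,465 ÷ 9,150 = 48.8%, within the 50% cap
Loan-to-value = 107,200/173,500 = 61.8% — pass (80% max)
Row: 828 falls in 740+. Column: 61.8% falls in 60.01–73%. Rate = 5.725%.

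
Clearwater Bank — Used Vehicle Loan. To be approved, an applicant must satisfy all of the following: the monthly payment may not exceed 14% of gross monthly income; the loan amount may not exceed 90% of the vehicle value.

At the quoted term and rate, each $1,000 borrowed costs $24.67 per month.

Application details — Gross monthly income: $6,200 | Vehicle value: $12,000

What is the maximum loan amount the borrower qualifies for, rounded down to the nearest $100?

Payment cap: 14% × $6,200 = $868/month.
At $24.67 per $1,000, that supports 868/24.67 × 1,000 ≈ $35,184 → $35,100.
LTV cap: 90% × $12,000 = $10,800 → $10,800.
Binding constraint: loan-to-value.

$10,800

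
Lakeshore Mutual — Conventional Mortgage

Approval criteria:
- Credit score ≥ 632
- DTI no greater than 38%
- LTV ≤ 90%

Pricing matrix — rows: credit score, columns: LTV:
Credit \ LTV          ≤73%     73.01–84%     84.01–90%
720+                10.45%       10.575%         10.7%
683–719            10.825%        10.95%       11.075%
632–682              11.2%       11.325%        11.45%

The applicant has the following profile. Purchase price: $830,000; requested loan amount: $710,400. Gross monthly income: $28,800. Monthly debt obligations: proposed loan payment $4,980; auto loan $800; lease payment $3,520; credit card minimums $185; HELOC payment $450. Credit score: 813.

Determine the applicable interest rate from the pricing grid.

Credit score 813 ≥ 632; Total monthly debts = (4,980 + 800 + 3,520 + 185 + 450) = 9,935. DTI = 9,935/28,800 = 34.5% ≤ 38%
LTV = 710,400/830,000 = 85.6% ≤ 90%
Row: 813 falls in 720+. Column: 85.6% falls in 84.01–90%. Rate = 10.7%.

10.7%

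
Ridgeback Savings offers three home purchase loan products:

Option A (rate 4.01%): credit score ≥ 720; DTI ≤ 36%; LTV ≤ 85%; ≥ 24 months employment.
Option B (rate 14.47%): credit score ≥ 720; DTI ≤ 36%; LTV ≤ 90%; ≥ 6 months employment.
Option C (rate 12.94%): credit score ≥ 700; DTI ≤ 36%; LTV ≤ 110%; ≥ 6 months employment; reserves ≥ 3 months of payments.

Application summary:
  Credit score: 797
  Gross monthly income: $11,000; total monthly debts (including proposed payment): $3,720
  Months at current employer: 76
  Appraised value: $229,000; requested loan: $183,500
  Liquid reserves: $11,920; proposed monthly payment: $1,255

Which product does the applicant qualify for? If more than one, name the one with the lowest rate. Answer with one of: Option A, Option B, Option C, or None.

DTI = 3,720/11,000 = 33.8%.
LTV = 183,500/229,000 = 80.1%.
Reserves = 11,920/1,255 = 9.5 months.
Option A: score 797 ≥ 720; DTI 33.8% ≤ 36%; LTV 80.1% ≤ 85%; employment 76 ≥ 24 mo → qualifies.
Option B: score 797 ≥ 720; DTI 33.8% ≤ 36%; LTV 80.1% ≤ 90%; employment 76 ≥ 6 mo → qualifies.
Option C: score 797 ≥ 700; DTI 33.8% ≤ 36%; LTV 80.1% ≤ 110%; employment 76 ≥ 6 mo; reserves 9.5 ≥ 3 mo → qualifies.
Qualifying: Option A, Option B, Option C. Lowest rate is 4.01% → Option A.

Option A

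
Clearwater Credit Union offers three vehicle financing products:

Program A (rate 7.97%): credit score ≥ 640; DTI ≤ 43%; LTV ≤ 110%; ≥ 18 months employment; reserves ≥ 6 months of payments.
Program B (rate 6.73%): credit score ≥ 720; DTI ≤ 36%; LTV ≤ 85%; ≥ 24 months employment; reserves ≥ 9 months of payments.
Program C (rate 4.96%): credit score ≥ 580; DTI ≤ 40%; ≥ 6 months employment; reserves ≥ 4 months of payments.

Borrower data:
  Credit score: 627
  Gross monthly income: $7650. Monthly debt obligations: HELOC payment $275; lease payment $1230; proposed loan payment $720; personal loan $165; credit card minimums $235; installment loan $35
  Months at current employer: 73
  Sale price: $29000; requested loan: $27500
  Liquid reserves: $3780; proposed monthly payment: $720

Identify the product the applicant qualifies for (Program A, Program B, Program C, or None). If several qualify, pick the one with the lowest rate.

Program C

Total debts = (275 + 1,230 + 720 + 165 + 235 + 35) = 2,660; DTI = 2,660/7,650 = 34.8%.
LTV = 27,500/29,000 = 94.8%.
Reserves = 3,780/720 = 5.2 months.
Program A: score 627 < 640; DTI 34.8% ≤ 43%; LTV 94.8% ≤ 110%; employment 73 ≥ 18 mo; reserves 5.2 < 6 mo → does not qualify.
Program B: score 627 < 720; DTI 34.8% ≤ 36%; LTV 94.8% > 85%; employment 73 ≥ 24 mo; reserves 5.2 < 9 mo → does not qualify.
Program C: score 627 ≥ 580; DTI 34.8% ≤ 40%; employment 73 ≥ 6 mo; reserves 5.2 ≥ 4 mo → qualifies.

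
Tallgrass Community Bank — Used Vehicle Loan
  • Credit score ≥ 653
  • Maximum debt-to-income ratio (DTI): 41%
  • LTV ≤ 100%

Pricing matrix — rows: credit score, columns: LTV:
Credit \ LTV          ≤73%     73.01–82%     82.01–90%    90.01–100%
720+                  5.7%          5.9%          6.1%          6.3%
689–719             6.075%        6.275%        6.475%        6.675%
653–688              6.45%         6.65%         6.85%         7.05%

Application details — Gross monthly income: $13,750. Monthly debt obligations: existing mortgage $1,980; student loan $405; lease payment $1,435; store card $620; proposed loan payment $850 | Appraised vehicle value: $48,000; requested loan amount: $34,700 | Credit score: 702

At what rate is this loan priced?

6.075%

Credit score 702 ≥ 653; Total monthly debts = (1,980 + 405 + 1,435 + 620 + 850) = 5,290. DTI: 5,290 ÷ 13,750 = 38.5%, within the 41% cap
LTV = 34,700/48,000 = 72.3% ≤ 100%
Credit 702 → row 689–719; LTV 72.3% → column ≤73%. Grid cell → 6.075%.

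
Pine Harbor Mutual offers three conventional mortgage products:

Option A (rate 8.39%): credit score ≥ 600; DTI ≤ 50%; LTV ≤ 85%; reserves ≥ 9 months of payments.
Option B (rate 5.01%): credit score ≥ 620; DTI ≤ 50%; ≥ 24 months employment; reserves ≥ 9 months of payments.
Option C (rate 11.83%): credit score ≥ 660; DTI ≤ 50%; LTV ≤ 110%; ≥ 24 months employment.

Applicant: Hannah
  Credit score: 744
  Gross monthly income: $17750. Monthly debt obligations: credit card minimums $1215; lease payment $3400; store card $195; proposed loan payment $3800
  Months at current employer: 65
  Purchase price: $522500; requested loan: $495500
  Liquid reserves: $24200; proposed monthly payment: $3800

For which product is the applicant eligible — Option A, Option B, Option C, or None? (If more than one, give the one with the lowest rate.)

Option C

Total debts = (1,215 + 3,400 + 195 + 3,800) = 8,610; DTI = 8,610/17,750 = 48.5%.
LTV = 495,500/522,500 = 94.8%.
Reserves = 24,200/3,800 = 6.4 months.
Option A: score 744 ≥ 600; DTI 48.5% ≤ 50%; LTV 94.8% > 85%; reserves 6.4 < 9 mo → does not qualify.
Option B: score 744 ≥ 620; DTI 48.5% ≤ 50%; employment 65 ≥ 24 mo; reserves 6.4 < 9 mo → does not qualify.
Option C: score 744 ≥ 660; DTI 48.5% ≤ 50%; LTV 94.8% ≤ 110%; employment 65 ≥ 24 mo → qualifies.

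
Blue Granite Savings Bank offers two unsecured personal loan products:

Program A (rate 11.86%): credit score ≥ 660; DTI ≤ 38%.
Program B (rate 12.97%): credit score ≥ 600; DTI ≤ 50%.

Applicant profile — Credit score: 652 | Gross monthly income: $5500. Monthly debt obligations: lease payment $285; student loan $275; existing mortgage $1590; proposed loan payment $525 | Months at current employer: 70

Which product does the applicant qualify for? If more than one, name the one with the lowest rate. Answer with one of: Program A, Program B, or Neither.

Total debts = (285 + 275 + 1,590 + 525) = 2,675; DTI = 2,675/5,500 = 48.6%.
Program A: score 652 < 660; DTI 48.6% > 38% → does not qualify.
Program B: score 652 ≥ 600; DTI 48.6% ≤ 50% → qualifies.

Program B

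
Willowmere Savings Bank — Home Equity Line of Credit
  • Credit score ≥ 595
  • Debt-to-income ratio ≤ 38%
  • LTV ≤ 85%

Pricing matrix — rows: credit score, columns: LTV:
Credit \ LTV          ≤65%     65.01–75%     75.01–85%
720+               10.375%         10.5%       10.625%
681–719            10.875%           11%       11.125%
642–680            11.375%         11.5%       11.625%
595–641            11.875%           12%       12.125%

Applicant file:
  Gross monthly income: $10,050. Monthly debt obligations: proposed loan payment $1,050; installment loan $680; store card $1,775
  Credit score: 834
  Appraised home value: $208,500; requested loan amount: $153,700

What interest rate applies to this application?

10.5%

Credit score 834 ≥ 595; Total monthly debts = (1,050 + 680 + 1,775) = 3,505. Debt-to-income = 3,505/10,050 = 34.9% — meets 38% limit
Loan-to-value = 153,700/208,500 = 73.7% — pass (85% max)
Score 834 is in the 720+ band; LTV 73.7% is in the 65.01–75% band → 10.5%.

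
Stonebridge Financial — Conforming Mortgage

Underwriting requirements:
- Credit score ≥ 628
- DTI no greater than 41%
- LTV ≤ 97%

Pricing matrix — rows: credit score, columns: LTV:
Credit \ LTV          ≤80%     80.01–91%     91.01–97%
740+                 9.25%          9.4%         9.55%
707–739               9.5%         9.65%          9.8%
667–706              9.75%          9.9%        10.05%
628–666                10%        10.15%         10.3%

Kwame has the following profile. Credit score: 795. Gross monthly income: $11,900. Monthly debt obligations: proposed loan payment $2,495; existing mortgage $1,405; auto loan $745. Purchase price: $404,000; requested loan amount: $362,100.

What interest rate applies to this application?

Credit score 795 ≥ 628; Total monthly debts = (2,495 + 1,405 + 745) = 4,645. Debt-to-income = 4,645/11,900 = 39% — meets 41% limit
LTV: 362,100 ÷ 404,000 = 89.6%, within 97% cap
Credit 795 → row 740+; LTV 89.6% → column 80.01–91%. Grid cell → 9.4%.

9.4%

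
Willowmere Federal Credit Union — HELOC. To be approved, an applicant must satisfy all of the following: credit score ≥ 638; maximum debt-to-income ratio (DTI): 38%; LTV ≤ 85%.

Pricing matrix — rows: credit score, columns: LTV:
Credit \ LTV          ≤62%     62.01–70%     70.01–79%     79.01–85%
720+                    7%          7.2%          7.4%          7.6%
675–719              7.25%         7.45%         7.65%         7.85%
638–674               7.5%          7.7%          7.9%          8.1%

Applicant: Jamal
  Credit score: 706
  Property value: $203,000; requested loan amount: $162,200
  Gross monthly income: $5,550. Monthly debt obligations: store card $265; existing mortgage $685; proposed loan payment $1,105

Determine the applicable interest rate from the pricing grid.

7.85%

Credit score 706 ≥ 638; Total monthly debts = (265 + 685 + 1,105) = 2,055. DTI = 2,055/5,550 = 37% ≤ 38%
LTV: 162,200 ÷ 203,000 = 79.9%, within 85% cap
Score 706 is in the 675–719 band; LTV 79.9% is in the 79.01–85% band → 7.85%.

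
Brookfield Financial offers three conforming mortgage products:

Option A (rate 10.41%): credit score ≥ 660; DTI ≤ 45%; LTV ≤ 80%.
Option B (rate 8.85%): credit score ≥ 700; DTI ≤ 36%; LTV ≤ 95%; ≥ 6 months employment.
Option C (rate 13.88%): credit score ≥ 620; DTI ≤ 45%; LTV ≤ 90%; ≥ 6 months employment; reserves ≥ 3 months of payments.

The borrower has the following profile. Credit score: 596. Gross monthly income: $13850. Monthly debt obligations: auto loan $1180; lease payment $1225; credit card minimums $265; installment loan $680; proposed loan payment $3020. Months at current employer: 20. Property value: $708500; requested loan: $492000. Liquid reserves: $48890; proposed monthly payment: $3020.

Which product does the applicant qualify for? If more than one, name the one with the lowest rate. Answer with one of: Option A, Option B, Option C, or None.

Total debts = (1,180 + 1,225 + 265 + 680 + 3,020) = 6,370; DTI = 6,370/13,850 = 46%.
LTV = 492,000/708,500 = 69.4%.
Reserves = 48,890/3,020 = 16.2 months.
Option A: score 596 < 660; DTI 46% > 45%; LTV 69.4% ≤ 80% → does not qualify.
Option B: score 596 < 700; DTI 46% > 36%; LTV 69.4% ≤ 95%; employment 20 ≥ 6 mo → does not qualify.
Option C: score 596 < 620; DTI 46% > 45%; LTV 69.4% ≤ 90%; employment 20 ≥ 6 mo; reserves 16.2 ≥ 3 mo → does not qualify.

None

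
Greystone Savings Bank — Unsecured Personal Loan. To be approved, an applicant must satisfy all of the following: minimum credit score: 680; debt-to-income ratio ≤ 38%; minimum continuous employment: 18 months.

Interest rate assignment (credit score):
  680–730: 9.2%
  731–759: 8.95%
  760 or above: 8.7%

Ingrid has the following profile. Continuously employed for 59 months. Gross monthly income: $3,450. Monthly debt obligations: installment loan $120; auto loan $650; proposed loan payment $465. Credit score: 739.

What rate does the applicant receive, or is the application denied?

Credit score 739 ≥ 680 (meets minimum)
Employment 59 ≥ 18 months
Total monthly debts = (120 + 650 + 465) = 1,235. DTI: 1,235 ÷ 3,450 = 35.8%, within the 38% cap
All requirements met. Score 739 falls in the 731–759 tier → 8.95%.

Approved at 8.95%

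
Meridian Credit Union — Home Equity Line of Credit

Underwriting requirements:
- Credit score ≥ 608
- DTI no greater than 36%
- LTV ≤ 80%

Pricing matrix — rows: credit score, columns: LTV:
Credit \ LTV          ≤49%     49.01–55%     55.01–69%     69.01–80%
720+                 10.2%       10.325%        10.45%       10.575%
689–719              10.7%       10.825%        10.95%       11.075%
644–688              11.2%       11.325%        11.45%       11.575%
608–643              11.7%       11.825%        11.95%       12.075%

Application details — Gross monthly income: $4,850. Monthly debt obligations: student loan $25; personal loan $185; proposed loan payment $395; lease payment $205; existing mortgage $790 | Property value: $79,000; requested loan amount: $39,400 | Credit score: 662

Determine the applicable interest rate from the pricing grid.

11.325%

Credit score 662 ≥ 608; Total monthly debts = (25 + 185 + 395 + 205 + 790) = 1,600. Debt-to-income = 1,600/4,850 = 33% — meets 36% limit
LTV = 39,400/79,000 = 49.9% ≤ 80%
Credit 662 → row 644–688; LTV 49.9% → column 49.01–55%. Grid cell → 11.325%.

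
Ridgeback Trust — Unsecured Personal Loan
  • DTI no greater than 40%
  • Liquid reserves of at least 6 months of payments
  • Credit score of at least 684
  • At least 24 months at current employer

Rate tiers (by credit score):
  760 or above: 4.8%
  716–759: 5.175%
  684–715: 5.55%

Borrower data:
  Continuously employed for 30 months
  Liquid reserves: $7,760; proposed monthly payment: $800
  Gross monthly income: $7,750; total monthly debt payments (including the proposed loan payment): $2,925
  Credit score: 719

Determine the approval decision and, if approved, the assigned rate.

Approved at 5.175%

Credit score 719 ≥ 684 (meets minimum)
Employment 30 ≥ 24 months
Debt-to-income = 2,925/7,750 = 37.7% — meets 40% limit
Liquid reserves cover 7,760/800 = 9.7 months — ≥ 6 required
All requirements met. Score 719 falls in the 716–759 tier → 5.175%.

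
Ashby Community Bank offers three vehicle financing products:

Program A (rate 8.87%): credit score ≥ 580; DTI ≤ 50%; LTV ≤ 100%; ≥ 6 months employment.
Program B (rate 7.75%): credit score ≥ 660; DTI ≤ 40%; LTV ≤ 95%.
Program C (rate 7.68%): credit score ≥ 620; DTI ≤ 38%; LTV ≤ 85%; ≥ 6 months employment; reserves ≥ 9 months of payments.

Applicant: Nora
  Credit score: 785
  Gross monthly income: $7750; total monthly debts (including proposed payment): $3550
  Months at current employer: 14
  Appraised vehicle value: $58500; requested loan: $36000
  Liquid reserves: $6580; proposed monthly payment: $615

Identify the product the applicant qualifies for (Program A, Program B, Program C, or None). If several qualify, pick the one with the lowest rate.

DTI = 3,550/7,750 = 45.8%.
LTV = 36,000/58,500 = 61.5%.
Reserves = 6,580/615 = 10.7 months.
Program A: score 785 ≥ 580; DTI 45.8% ≤ 50%; LTV 61.5% ≤ 100%; employment 14 ≥ 6 mo → qualifies.
Program B: score 785 ≥ 660; DTI 45.8% > 40%; LTV 61.5% ≤ 95% → does not qualify.
Program C: score 785 ≥ 620; DTI 45.8% > 38%; LTV 61.5% ≤ 85%; employment 14 ≥ 6 mo; reserves 10.7 ≥ 9 mo → does not qualify.

Program A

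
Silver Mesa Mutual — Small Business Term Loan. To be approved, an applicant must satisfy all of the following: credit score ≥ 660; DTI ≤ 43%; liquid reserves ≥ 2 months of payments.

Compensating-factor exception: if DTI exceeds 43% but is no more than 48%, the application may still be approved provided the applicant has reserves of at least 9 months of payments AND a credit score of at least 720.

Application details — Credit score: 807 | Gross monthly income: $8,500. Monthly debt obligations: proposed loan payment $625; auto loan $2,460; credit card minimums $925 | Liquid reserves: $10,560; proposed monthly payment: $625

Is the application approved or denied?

Credit score 807 ≥ 660 (meets base)
Total debts = (625 + 2,460 + 925) = 4,010. DTI = 4,010/8,500 = 47.2% > 43% — standard DTI limit exceeded.
Reserves: 10,560 ÷ 625 = 16.9 months (meets 2-month minimum)
DTI 47.2% is within the 43%–48% exception band; checking compensating factors.
Override check — reserves: 16.9 mo (ok); score: 807 (ok).
Both override conditions satisfied; DTI exception granted.

Approved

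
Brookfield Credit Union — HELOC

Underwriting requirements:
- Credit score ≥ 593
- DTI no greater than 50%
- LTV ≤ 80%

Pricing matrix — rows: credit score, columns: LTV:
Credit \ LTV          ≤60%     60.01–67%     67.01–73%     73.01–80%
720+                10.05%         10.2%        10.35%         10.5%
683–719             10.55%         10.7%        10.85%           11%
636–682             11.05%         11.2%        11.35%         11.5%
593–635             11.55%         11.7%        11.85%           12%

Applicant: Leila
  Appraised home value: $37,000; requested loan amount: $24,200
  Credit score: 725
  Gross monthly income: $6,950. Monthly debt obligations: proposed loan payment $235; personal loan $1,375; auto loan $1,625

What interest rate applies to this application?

10.2%

Credit score 725 ≥ 593; Total monthly debts = (235 + 1,375 + 1,625) = 3,235. DTI: 3,235 ÷ 6,950 = 46.5%, within the 50% cap
LTV = 24,200/37,000 = 65.4% ≤ 80%
Score 725 is in the 720+ band; LTV 65.4% is in the 60.01–67% band → 10.2%.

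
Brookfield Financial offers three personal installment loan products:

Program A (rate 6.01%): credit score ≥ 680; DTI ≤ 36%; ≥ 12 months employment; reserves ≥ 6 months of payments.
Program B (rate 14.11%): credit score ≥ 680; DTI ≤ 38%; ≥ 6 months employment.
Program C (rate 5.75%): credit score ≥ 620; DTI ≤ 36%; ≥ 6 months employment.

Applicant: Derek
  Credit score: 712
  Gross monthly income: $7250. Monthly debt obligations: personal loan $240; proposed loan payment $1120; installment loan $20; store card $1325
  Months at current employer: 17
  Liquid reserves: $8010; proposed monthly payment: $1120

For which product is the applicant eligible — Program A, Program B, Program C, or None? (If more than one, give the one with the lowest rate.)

Total debts = (240 + 1,120 + 20 + 1,325) = 2,705; DTI = 2,705/7,250 = 37.3%.
Reserves = 8,010/1,120 = 7.2 months.
Program A: score 712 ≥ 680; DTI 37.3% > 36%; employment 17 ≥ 12 mo; reserves 7.2 ≥ 6 mo → does not qualify.
Program B: score 712 ≥ 680; DTI 37.3% ≤ 38%; employment 17 ≥ 6 mo → qualifies.
Program C: score 712 ≥ 620; DTI 37.3% > 36%; employment 17 ≥ 6 mo → does not qualify.

Program B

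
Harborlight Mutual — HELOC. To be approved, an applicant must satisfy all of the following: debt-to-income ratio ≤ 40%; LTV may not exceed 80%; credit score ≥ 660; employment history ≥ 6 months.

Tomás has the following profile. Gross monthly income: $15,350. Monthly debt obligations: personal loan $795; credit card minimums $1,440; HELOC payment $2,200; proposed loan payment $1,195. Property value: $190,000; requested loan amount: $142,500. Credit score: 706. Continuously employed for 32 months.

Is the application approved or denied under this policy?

Approved

Total monthly debts = (795 + 1,440 + 2,200 + 1,195) = 5,630. DTI: 5,630 ÷ 15,350 = 36.7%, within the 40% cap
LTV = 142,500/190,000 = 75% ≤ 80%
Credit score 706 ≥ 660 (meets)
Employment 32 ≥ 6 months
All criteria satisfied.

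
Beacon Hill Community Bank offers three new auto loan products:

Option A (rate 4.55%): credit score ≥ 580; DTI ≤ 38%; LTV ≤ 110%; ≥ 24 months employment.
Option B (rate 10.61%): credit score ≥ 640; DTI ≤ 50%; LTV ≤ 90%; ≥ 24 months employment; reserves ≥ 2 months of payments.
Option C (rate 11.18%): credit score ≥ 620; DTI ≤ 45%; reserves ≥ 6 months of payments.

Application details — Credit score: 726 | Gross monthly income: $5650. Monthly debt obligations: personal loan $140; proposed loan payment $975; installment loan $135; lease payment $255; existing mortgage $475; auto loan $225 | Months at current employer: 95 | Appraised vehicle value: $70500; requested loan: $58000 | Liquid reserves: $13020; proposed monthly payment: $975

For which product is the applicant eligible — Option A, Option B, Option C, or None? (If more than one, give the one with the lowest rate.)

Option B

Total debts = (140 + 975 + 135 + 255 + 475 + 225) = 2,205; DTI = 2,205/5,650 = 39%.
LTV = 58,000/70,500 = 82.3%.
Reserves = 13,020/975 = 13.4 months.
Option A: score 726 ≥ 580; DTI 39% > 38%; LTV 82.3% ≤ 110%; employment 95 ≥ 24 mo → does not qualify.
Option B: score 726 ≥ 640; DTI 39% ≤ 50%; LTV 82.3% ≤ 90%; employment 95 ≥ 24 mo; reserves 13.4 ≥ 2 mo → qualifies.
Option C: score 726 ≥ 620; DTI 39% ≤ 45%; reserves 13.4 ≥ 6 mo → qualifies.
Qualifying: Option B, Option C. Lowest rate is 10.61% → Option B.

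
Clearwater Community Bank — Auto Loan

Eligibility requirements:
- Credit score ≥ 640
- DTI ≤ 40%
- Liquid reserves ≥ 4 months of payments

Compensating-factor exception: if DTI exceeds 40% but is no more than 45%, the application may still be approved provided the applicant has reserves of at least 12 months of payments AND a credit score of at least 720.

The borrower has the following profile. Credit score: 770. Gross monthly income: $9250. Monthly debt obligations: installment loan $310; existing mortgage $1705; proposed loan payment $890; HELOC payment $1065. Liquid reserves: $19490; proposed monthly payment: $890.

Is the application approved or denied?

Approved

Credit score 770 ≥ 640 (meets base)
Total debts = (310 + 1,705 + 890 + 1,065) = 3,970. DTI = 3,970/9,250 = 42.9% > 40% — standard DTI limit exceeded.
Liquid reserves cover 19,490/890 = 21.9 months — ≥ 4 required
DTI 42.9% is within the 40%–45% exception band; checking compensating factors.
Reserves 21.9 ≥ 12 months; credit score 770 ≥ 720.
Both override conditions satisfied; DTI exception granted.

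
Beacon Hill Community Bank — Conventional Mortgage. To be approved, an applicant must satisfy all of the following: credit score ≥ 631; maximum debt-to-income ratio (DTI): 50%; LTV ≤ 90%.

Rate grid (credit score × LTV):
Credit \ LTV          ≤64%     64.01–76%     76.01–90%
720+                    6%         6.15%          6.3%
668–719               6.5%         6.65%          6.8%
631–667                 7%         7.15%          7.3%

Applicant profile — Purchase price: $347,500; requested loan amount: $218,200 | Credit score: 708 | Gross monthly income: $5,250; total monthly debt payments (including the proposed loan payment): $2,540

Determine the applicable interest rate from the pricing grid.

6.5%

Credit score 708 ≥ 631; Debt-to-income = 2,540/5,250 = 48.4% — meets 50% limit
LTV: 218,200 ÷ 347,500 = 62.8%, within 90% cap
Score 708 is in the 668–719 band; LTV 62.8% is in the ≤64% band → 6.5%.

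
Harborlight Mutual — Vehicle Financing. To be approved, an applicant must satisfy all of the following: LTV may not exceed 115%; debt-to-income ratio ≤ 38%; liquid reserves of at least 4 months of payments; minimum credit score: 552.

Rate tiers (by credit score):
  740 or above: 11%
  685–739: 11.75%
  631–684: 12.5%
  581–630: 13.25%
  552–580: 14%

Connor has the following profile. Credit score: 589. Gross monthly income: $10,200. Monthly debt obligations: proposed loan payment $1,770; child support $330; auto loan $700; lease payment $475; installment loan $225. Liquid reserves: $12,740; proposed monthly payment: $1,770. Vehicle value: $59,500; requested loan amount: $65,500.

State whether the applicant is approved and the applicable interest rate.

Credit score 589 ≥ 552 (meets minimum)
Reserves: 12,740 ÷ 1,770 = 7.2 months (meets 4-month minimum)
LTV: 65,500 ÷ 59,500 = 110.1%, within 115% cap
Total monthly debts = (1,770 + 330 + 700 + 475 + 225) = 3,500. DTI = 3,500/10,200 = 34.3% ≤ 38%
All requirements met. Score 589 falls in the 581–630 tier → 13.25%.

Approved at 13.25%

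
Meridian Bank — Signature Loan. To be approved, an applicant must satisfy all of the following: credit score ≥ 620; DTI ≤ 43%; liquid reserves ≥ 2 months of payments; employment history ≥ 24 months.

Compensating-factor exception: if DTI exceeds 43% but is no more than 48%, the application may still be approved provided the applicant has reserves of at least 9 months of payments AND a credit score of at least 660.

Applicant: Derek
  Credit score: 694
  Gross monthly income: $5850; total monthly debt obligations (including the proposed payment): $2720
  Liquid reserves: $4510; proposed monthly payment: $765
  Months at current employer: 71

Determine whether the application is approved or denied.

Credit score 694 ≥ 620 (meets base)
DTI = 2,720/5,850 = 46.5% > 43% — standard DTI limit exceeded.
Liquid reserves cover 4,510/765 = 5.9 months — ≥ 2 required
Employment 71 ≥ 24 months
46.5% falls in the override range (43%–48%), so the compensating-factor test applies.
Reserves 5.9 < 9 months; credit score 694 ≥ 660.
Override conditions not both satisfied; exception does not apply.

Denied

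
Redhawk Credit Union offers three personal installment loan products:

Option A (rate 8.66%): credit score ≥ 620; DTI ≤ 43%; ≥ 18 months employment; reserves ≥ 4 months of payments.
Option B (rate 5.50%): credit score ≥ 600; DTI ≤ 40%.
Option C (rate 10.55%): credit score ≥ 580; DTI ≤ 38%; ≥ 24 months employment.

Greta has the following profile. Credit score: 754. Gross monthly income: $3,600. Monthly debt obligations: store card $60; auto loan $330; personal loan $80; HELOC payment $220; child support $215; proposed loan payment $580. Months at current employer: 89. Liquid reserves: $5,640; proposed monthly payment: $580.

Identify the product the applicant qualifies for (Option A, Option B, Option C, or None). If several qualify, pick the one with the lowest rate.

Total debts = (60 + 330 + 80 + 220 + 215 + 580) = 1,485; DTI = 1,485/3,600 = 41.2%.
Reserves = 5,640/580 = 9.7 months.
Option A: score 754 ≥ 620; DTI 41.2% ≤ 43%; employment 89 ≥ 18 mo; reserves 9.7 ≥ 4 mo → qualifies.
Option B: score 754 ≥ 600; DTI 41.2% > 40% → does not qualify.
Option C: score 754 ≥ 580; DTI 41.2% > 38%; employment 89 ≥ 24 mo → does not qualify.

Option A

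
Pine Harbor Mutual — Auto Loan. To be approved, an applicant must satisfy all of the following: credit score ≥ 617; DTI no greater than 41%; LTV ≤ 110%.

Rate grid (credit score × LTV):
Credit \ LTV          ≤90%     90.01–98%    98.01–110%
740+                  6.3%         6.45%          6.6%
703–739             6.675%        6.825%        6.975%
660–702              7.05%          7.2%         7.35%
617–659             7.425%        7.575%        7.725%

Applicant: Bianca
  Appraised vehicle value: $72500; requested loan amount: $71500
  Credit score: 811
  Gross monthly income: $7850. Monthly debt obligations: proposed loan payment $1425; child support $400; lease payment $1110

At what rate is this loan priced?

6.6%

Credit score 811 ≥ 617; Total monthly debts = (1,425 + 400 + 1,110) = 2,935. DTI: 2,935 ÷ 7,850 = 37.4%, within the 41% cap
LTV = 71,500/72,500 = 98.6% ≤ 110%
Row: 811 falls in 740+. Column: 98.6% falls in 98.01–110%. Rate = 6.6%.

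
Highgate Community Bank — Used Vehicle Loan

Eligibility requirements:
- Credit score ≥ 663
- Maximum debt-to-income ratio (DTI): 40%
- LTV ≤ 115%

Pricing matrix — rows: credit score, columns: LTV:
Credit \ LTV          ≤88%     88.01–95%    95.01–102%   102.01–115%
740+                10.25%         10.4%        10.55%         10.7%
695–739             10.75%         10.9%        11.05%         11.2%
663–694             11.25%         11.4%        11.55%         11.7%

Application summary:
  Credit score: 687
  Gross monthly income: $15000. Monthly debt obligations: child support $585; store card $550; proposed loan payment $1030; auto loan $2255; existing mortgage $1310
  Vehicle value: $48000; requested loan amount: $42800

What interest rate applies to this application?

Credit score 687 ≥ 663; Total monthly debts = (585 + 550 + 1,030 + 2,255 + 1,310) = 5,730. DTI: 5,730 ÷ 15,000 = 38.2%, within the 40% cap
LTV = 42,800/48,000 = 89.2% ≤ 115%
Credit 687 → row 663–694; LTV 89.2% → column 88.01–95%. Grid cell → 11.4%.

11.4%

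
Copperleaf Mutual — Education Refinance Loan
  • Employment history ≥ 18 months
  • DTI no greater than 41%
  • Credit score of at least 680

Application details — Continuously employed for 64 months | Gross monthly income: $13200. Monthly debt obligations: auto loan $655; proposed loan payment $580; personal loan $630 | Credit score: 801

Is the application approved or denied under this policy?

Employment 64 ≥ 18 months
Total monthly debts = (655 + 580 + 630) = 1,865. DTI: 1,865 ÷ 13,200 = 14.1%, within the 41% cap
Credit score 801 ≥ 680 (meets)
All criteria satisfied.

Approved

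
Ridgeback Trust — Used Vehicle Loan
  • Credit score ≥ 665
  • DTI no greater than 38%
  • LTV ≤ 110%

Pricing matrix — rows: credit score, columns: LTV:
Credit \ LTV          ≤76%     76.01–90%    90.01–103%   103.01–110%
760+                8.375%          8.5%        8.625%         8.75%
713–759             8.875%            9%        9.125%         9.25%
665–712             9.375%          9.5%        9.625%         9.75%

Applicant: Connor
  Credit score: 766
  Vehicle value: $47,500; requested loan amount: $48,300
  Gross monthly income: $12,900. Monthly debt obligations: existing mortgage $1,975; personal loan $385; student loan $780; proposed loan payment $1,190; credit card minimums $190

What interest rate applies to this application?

8.625%

Credit score 766 ≥ 665; Total monthly debts = (1,975 + 385 + 780 + 1,190 + 190) = 4,520. DTI: 4,520 ÷ 12,900 = 35%, within the 38% cap
LTV: 48,300 ÷ 47,500 = 101.7%, within 110% cap
Credit 766 → row 760+; LTV 101.7% → column 90.01–103%. Grid cell → 8.625%.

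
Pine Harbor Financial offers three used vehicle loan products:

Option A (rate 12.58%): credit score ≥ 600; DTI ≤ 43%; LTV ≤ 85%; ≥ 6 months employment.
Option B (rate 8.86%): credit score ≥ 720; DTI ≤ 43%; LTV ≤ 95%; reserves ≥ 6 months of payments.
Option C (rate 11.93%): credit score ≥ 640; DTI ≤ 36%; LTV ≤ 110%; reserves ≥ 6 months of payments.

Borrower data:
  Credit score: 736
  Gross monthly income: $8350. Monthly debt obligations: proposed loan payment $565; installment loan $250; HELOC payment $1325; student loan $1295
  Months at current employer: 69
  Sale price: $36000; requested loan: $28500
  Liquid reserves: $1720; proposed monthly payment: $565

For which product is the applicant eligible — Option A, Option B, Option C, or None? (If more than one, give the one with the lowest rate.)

Total debts = (565 + 250 + 1,325 + 1,295) = 3,435; DTI = 3,435/8,350 = 41.1%.
LTV = 28,500/36,000 = 79.2%.
Reserves = 1,720/565 = 3.0 months.
Option A: score 736 ≥ 600; DTI 41.1% ≤ 43%; LTV 79.2% ≤ 85%; employment 69 ≥ 6 mo → qualifies.
Option B: score 736 ≥ 720; DTI 41.1% ≤ 43%; LTV 79.2% ≤ 95%; reserves 3.0 < 6 mo → does not qualify.
Option C: score 736 ≥ 640; DTI 41.1% > 36%; LTV 79.2% ≤ 110%; reserves 3.0 < 6 mo → does not qualify.

Option A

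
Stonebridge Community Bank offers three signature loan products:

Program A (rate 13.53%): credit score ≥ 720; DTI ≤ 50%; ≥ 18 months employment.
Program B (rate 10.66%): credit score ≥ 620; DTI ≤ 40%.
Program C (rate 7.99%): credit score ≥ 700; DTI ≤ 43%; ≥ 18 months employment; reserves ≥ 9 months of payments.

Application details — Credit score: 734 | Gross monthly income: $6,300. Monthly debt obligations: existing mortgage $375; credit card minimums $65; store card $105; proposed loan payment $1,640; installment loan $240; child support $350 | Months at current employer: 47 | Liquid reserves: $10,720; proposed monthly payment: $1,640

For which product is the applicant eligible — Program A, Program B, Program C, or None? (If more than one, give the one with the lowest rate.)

Program A

Total debts = (375 + 65 + 105 + 1,640 + 240 + 350) = 2,775; DTI = 2,775/6,300 = 44%.
Reserves = 10,720/1,640 = 6.5 months.
Program A: score 734 ≥ 720; DTI 44% ≤ 50%; employment 47 ≥ 18 mo → qualifies.
Program B: score 734 ≥ 620; DTI 44% > 40% → does not qualify.
Program C: score 734 ≥ 700; DTI 44% > 43%; employment 47 ≥ 18 mo; reserves 6.5 < 9 mo → does not qualify.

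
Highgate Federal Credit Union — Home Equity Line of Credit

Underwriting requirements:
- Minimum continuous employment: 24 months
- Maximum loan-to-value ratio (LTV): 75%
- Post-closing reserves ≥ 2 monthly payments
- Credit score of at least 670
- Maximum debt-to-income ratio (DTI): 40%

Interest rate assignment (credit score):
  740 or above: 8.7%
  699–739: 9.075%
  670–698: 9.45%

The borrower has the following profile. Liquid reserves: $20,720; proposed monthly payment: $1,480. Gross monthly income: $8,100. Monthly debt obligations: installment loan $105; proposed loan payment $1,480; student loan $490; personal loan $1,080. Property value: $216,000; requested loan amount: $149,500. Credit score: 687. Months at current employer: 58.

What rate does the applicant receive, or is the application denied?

Approved at 9.45%

Credit score 687 ≥ 670 (meets minimum)
Reserves = 20,720/1,480 = 14.0 months ≥ 2
Employment 58 ≥ 24 months
Total monthly debts = (105 + 1,480 + 490 + 1,080) = 3,155. DTI = 3,155/8,100 = 39% ≤ 40%
Loan-to-value = 149,500/216,000 = 69.2% — pass (75% max)
All requirements met. Score 687 falls in the 670–698 tier → 9.45%.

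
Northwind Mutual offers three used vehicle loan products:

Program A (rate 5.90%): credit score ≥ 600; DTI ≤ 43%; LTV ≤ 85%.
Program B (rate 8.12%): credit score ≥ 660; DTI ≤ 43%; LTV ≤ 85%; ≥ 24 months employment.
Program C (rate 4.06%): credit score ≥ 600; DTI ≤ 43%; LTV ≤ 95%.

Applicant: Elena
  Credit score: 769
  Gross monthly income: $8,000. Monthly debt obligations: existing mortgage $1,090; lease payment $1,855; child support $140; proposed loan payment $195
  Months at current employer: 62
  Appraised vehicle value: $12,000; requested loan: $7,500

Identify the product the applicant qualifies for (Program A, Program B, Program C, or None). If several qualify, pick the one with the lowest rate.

Program C

Total debts = (1,090 + 1,855 + 140 + 195) = 3,280; DTI = 3,280/8,000 = 41%.
LTV = 7,500/12,000 = 62.5%.
Program A: score 769 ≥ 600; DTI 41% ≤ 43%; LTV 62.5% ≤ 85% → qualifies.
Program B: score 769 ≥ 660; DTI 41% ≤ 43%; LTV 62.5% ≤ 85%; employment 62 ≥ 24 mo → qualifies.
Program C: score 769 ≥ 600; DTI 41% ≤ 43%; LTV 62.5% ≤ 95% → qualifies.
Qualifying: Program A, Program B, Program C. Lowest rate is 4.06% → Program C.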